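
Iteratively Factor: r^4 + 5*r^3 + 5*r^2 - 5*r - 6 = (r + 2)*(r^3 + 3*r^2 - r - 3) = (r + 2)*(r + 3)*(r^2 - 1) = (r + 1)*(r + 2)*(r + 3)*(r - 1)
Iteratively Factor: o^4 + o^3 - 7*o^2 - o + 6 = (o - 1)*(o^3 + 2*o^2 - 5*o - 6) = (o - 2)*(o - 1)*(o^2 + 4*o + 3) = (o - 2)*(o - 1)*(o + 3)*(o + 1)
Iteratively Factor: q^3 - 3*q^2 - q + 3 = (q - 3)*(q^2 - 1) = (q - 3)*(q + 1)*(q - 1)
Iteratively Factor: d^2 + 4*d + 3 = (d + 3)*(d + 1)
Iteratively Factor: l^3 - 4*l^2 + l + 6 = (l - 3)*(l^2 - l - 2) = (l - 3)*(l - 2)*(l + 1)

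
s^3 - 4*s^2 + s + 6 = (s - 3)*(s - 2)*(s + 1)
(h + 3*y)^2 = h^2 + 6*h*y + 9*y^2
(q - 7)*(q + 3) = q^2 - 4*q - 21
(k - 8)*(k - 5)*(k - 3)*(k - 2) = k^4 - 18*k^3 + 111*k^2 - 278*k + 240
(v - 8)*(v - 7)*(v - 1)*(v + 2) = v^4 - 14*v^3 + 39*v^2 + 86*v - 112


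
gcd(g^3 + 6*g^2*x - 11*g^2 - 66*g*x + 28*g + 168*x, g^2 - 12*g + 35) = g - 7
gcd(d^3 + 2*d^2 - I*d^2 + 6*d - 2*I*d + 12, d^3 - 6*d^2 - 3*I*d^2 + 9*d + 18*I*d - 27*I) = d - 3*I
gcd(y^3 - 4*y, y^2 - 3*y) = y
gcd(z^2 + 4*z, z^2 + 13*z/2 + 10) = z + 4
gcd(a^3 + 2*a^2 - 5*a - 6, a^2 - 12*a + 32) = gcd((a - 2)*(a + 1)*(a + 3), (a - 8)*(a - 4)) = 1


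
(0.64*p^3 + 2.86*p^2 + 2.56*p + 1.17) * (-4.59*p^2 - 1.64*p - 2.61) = -2.9376*p^5 - 14.177*p^4 - 18.1112*p^3 - 17.0333*p^2 - 8.6004*p - 3.0537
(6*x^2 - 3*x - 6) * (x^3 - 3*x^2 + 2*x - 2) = 6*x^5 - 21*x^4 + 15*x^3 - 6*x + 12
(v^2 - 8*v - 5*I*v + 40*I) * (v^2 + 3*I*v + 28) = v^4 - 8*v^3 - 2*I*v^3 + 43*v^2 + 16*I*v^2 - 344*v - 140*I*v + 1120*I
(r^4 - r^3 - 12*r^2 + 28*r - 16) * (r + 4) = r^5 + 3*r^4 - 16*r^3 - 20*r^2 + 96*r - 64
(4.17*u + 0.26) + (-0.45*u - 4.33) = 3.72*u - 4.07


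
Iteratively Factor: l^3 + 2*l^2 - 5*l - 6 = (l + 3)*(l^2 - l - 2) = (l - 2)*(l + 3)*(l + 1)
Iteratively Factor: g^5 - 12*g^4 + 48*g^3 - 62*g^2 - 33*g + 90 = (g - 3)*(g^4 - 9*g^3 + 21*g^2 + g - 30) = (g - 3)*(g - 2)*(g^3 - 7*g^2 + 7*g + 15) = (g - 5)*(g - 3)*(g - 2)*(g^2 - 2*g - 3) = (g - 5)*(g - 3)*(g - 2)*(g + 1)*(g - 3)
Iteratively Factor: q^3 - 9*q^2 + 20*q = (q - 5)*(q^2 - 4*q) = q*(q - 5)*(q - 4)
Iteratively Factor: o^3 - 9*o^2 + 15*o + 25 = (o - 5)*(o^2 - 4*o - 5) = (o - 5)*(o + 1)*(o - 5)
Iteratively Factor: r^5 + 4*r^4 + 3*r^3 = (r)*(r^4 + 4*r^3 + 3*r^2) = r^2*(r^3 + 4*r^2 + 3*r) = r^2*(r + 1)*(r^2 + 3*r) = r^2*(r + 1)*(r + 3)*(r)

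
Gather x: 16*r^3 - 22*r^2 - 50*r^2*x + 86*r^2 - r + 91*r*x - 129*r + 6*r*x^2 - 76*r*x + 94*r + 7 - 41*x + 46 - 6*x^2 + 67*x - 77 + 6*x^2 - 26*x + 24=16*r^3 + 64*r^2 + 6*r*x^2 - 36*r + x*(-50*r^2 + 15*r)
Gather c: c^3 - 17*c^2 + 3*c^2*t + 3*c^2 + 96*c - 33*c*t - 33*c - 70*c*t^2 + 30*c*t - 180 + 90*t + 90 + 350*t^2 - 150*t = c^3 + c^2*(3*t - 14) + c*(-70*t^2 - 3*t + 63) + 350*t^2 - 60*t - 90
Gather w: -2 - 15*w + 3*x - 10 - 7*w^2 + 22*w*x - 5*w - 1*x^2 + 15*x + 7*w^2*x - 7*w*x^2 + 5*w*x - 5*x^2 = w^2*(7*x - 7) + w*(-7*x^2 + 27*x - 20) - 6*x^2 + 18*x - 12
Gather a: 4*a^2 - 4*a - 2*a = 4*a^2 - 6*a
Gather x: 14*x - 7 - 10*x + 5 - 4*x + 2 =0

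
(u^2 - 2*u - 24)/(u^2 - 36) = (u + 4)/(u + 6)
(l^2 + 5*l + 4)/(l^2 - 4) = (l^2 + 5*l + 4)/(l^2 - 4)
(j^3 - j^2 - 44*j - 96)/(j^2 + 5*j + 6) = (j^2 - 4*j - 32)/(j + 2)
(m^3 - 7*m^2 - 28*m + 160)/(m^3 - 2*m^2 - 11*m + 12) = (m^2 - 3*m - 40)/(m^2 + 2*m - 3)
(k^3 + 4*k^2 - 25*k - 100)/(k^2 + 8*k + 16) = (k^2 - 25)/(k + 4)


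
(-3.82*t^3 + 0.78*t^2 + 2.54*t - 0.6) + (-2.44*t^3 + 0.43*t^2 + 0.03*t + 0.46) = -6.26*t^3 + 1.21*t^2 + 2.57*t - 0.14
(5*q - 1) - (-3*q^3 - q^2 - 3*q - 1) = 3*q^3 + q^2 + 8*q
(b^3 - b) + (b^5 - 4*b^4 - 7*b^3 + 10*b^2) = b^5 - 4*b^4 - 6*b^3 + 10*b^2 - b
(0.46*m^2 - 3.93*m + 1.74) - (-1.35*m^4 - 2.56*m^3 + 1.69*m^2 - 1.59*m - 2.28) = 1.35*m^4 + 2.56*m^3 - 1.23*m^2 - 2.34*m + 4.02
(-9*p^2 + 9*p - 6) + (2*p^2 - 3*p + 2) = -7*p^2 + 6*p - 4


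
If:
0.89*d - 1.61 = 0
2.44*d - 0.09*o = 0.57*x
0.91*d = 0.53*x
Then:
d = 1.81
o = 29.37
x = 3.11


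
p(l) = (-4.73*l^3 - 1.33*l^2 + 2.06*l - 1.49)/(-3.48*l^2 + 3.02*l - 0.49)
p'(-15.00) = 1.36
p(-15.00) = -18.86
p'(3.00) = 1.22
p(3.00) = 5.93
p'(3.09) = 1.23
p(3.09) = 6.04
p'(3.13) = 1.23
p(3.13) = 6.09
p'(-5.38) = 1.35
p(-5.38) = -5.84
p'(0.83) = -38.61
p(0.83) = 8.93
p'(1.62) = 0.32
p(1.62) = 4.60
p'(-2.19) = 1.33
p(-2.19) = -1.57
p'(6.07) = 1.34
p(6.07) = 9.93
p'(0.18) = 582.01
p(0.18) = 20.12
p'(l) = (6.96*l - 3.02)*(-4.73*l^3 - 1.33*l^2 + 2.06*l - 1.49)/(-3.48*l^2 + 3.02*l - 0.49)^2 + (-14.19*l^2 - 2.66*l + 2.06)/(-3.48*l^2 + 3.02*l - 0.49)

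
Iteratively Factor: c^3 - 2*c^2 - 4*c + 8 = (c - 2)*(c^2 - 4) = (c - 2)*(c + 2)*(c - 2)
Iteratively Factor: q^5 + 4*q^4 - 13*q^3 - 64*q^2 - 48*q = (q + 4)*(q^4 - 13*q^2 - 12*q) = (q + 3)*(q + 4)*(q^3 - 3*q^2 - 4*q) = (q + 1)*(q + 3)*(q + 4)*(q^2 - 4*q) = q*(q + 1)*(q + 3)*(q + 4)*(q - 4)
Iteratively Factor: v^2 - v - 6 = (v + 2)*(v - 3)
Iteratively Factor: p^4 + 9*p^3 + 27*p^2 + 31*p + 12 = (p + 4)*(p^3 + 5*p^2 + 7*p + 3) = (p + 3)*(p + 4)*(p^2 + 2*p + 1) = (p + 1)*(p + 3)*(p + 4)*(p + 1)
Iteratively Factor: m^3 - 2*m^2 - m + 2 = (m - 1)*(m^2 - m - 2) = (m - 1)*(m + 1)*(m - 2)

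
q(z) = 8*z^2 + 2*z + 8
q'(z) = 16*z + 2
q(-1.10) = 15.48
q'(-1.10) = -15.60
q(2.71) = 72.17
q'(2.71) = 45.36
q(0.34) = 9.60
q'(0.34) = 7.44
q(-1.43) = 21.50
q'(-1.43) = -20.88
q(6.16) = 323.88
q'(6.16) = 100.56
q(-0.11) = 7.88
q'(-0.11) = 0.24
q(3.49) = 112.42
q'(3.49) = 57.84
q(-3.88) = 120.68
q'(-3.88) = -60.08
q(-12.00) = 1136.00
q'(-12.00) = -190.00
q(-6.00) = 284.00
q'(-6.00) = -94.00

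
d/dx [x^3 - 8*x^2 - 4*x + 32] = 3*x^2 - 16*x - 4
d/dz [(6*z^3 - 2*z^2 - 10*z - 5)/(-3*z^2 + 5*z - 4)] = (-18*z^4 + 60*z^3 - 112*z^2 - 14*z + 65)/(9*z^4 - 30*z^3 + 49*z^2 - 40*z + 16)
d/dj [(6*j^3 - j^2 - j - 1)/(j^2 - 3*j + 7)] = 2*(3*j^4 - 18*j^3 + 65*j^2 - 6*j - 5)/(j^4 - 6*j^3 + 23*j^2 - 42*j + 49)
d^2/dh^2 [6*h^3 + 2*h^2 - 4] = 36*h + 4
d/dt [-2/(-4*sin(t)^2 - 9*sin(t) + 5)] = -2*(8*sin(t) + 9)*cos(t)/(4*sin(t)^2 + 9*sin(t) - 5)^2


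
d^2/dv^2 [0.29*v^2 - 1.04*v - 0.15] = 0.580000000000000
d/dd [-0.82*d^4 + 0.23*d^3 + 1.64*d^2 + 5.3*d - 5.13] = -3.28*d^3 + 0.69*d^2 + 3.28*d + 5.3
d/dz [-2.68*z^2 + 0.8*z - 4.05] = 0.8 - 5.36*z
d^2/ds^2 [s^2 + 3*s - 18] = 2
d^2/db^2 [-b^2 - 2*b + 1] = -2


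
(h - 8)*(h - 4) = h^2 - 12*h + 32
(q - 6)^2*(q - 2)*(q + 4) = q^4 - 10*q^3 + 4*q^2 + 168*q - 288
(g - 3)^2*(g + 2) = g^3 - 4*g^2 - 3*g + 18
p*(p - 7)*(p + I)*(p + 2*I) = p^4 - 7*p^3 + 3*I*p^3 - 2*p^2 - 21*I*p^2 + 14*p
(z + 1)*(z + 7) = z^2 + 8*z + 7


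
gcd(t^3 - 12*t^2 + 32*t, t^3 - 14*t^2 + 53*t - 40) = t - 8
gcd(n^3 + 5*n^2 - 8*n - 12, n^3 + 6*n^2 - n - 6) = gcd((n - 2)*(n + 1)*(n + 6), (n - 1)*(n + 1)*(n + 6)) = n^2 + 7*n + 6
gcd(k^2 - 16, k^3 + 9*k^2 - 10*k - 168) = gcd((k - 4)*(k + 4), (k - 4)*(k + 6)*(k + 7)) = k - 4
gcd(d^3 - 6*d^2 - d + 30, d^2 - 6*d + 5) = d - 5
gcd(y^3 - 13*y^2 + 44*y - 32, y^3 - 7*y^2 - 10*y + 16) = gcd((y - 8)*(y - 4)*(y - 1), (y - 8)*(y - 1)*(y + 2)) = y^2 - 9*y + 8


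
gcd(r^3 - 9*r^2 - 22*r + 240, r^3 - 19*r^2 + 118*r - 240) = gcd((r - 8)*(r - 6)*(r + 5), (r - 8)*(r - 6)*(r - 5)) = r^2 - 14*r + 48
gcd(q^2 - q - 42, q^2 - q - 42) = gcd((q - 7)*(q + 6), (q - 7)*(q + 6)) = q^2 - q - 42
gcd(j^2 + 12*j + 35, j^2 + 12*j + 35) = j^2 + 12*j + 35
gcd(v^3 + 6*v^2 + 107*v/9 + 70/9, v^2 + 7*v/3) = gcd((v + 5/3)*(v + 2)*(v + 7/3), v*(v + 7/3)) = v + 7/3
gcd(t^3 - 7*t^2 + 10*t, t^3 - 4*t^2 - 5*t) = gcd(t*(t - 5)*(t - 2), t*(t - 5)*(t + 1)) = t^2 - 5*t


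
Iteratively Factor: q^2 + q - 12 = (q + 4)*(q - 3)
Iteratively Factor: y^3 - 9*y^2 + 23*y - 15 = (y - 1)*(y^2 - 8*y + 15) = (y - 3)*(y - 1)*(y - 5)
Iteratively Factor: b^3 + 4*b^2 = (b)*(b^2 + 4*b) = b*(b + 4)*(b)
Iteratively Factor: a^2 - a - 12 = (a + 3)*(a - 4)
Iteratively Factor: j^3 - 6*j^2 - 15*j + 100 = (j - 5)*(j^2 - j - 20) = (j - 5)*(j + 4)*(j - 5)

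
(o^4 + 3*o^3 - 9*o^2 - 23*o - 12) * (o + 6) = o^5 + 9*o^4 + 9*o^3 - 77*o^2 - 150*o - 72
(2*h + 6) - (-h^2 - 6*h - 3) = h^2 + 8*h + 9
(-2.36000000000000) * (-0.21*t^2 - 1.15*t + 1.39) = 0.4956*t^2 + 2.714*t - 3.2804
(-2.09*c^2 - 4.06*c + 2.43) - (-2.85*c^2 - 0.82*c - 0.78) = 0.76*c^2 - 3.24*c + 3.21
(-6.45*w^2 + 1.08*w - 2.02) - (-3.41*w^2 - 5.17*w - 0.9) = -3.04*w^2 + 6.25*w - 1.12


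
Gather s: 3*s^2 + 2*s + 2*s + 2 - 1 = 3*s^2 + 4*s + 1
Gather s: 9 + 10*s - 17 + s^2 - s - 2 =s^2 + 9*s - 10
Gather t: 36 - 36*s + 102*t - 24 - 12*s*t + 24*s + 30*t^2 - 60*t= -12*s + 30*t^2 + t*(42 - 12*s) + 12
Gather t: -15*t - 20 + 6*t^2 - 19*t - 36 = 6*t^2 - 34*t - 56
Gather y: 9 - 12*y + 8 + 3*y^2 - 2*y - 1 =3*y^2 - 14*y + 16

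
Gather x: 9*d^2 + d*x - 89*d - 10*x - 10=9*d^2 - 89*d + x*(d - 10) - 10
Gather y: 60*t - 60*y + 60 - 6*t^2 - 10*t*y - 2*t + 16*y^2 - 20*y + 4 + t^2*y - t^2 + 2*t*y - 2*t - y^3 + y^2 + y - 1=-7*t^2 + 56*t - y^3 + 17*y^2 + y*(t^2 - 8*t - 79) + 63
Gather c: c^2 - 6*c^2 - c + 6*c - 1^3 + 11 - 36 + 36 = -5*c^2 + 5*c + 10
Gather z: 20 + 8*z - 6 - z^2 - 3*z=-z^2 + 5*z + 14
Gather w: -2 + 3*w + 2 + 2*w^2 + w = 2*w^2 + 4*w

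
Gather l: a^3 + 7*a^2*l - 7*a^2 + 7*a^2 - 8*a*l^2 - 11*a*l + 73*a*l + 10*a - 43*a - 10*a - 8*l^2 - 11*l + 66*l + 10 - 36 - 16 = a^3 - 43*a + l^2*(-8*a - 8) + l*(7*a^2 + 62*a + 55) - 42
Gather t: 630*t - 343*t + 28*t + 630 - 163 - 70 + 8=315*t + 405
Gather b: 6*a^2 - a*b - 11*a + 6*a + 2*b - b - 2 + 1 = 6*a^2 - 5*a + b*(1 - a) - 1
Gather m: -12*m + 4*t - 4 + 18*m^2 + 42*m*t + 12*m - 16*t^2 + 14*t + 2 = 18*m^2 + 42*m*t - 16*t^2 + 18*t - 2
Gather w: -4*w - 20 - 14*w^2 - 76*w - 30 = -14*w^2 - 80*w - 50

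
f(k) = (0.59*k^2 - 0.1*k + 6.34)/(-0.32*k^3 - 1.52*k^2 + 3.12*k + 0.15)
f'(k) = (1.18*k - 0.1)/(-0.32*k^3 - 1.52*k^2 + 3.12*k + 0.15) + (0.59*k^2 - 0.1*k + 6.34)*(0.96*k^2 + 3.04*k - 3.12)/(-0.32*k^3 - 1.52*k^2 + 3.12*k + 0.15)^2 = (0.1888*k^4 - 0.064*k^3 + 7.7752*k^2 + 19.4506*k - 19.7958)/(0.1024*k^6 + 0.9728*k^5 + 0.3136*k^4 - 9.5808*k^3 + 9.2784*k^2 + 0.936*k + 0.0225)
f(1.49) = 20.51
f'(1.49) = 203.13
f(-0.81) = -2.12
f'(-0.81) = -2.95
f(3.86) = -0.51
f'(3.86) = 0.25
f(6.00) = -0.26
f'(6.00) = 0.06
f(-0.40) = -4.90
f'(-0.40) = -15.09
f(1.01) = 4.81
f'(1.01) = 3.92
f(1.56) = 73.78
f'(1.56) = 2845.01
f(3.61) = -0.58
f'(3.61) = 0.33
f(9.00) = -0.16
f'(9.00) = 0.02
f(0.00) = 42.27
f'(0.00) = -879.81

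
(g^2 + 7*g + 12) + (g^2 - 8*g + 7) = 2*g^2 - g + 19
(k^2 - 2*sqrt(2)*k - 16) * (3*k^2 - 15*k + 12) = 3*k^4 - 15*k^3 - 6*sqrt(2)*k^3 - 36*k^2 + 30*sqrt(2)*k^2 - 24*sqrt(2)*k + 240*k - 192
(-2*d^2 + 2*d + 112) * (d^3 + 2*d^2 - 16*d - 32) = -2*d^5 - 2*d^4 + 148*d^3 + 256*d^2 - 1856*d - 3584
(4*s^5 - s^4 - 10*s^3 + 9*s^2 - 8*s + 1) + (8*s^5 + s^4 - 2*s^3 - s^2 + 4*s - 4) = 12*s^5 - 12*s^3 + 8*s^2 - 4*s - 3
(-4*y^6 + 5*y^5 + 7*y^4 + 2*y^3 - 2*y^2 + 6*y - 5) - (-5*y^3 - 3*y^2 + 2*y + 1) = -4*y^6 + 5*y^5 + 7*y^4 + 7*y^3 + y^2 + 4*y - 6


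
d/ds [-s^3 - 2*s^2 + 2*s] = -3*s^2 - 4*s + 2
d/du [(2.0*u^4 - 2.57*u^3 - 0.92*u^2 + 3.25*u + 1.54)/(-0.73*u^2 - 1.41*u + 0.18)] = (-2.92*u^5 - 6.5839*u^4 + 8.6874*u^3 + 2.2819*u^2 + 1.9172*u + 2.7564)/(0.5329*u^4 + 2.0586*u^3 + 1.7253*u^2 - 0.5076*u + 0.0324)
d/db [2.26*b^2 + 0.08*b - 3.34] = 4.52*b + 0.08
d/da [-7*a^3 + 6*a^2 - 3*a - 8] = -21*a^2 + 12*a - 3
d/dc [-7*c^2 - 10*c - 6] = -14*c - 10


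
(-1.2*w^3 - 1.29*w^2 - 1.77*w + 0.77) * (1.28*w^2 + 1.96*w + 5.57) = -1.536*w^5 - 4.0032*w^4 - 11.478*w^3 - 9.6689*w^2 - 8.3497*w + 4.2889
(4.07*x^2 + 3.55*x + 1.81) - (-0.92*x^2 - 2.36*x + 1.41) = 4.99*x^2 + 5.91*x + 0.4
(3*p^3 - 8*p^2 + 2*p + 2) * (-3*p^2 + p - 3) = -9*p^5 + 27*p^4 - 23*p^3 + 20*p^2 - 4*p - 6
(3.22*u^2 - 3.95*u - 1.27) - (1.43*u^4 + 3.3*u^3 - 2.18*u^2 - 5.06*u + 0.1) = -1.43*u^4 - 3.3*u^3 + 5.4*u^2 + 1.11*u - 1.37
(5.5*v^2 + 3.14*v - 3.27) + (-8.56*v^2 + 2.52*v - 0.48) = -3.06*v^2 + 5.66*v - 3.75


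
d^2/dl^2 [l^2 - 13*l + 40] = 2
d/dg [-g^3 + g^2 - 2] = g*(2 - 3*g)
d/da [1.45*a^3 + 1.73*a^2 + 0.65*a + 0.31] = 4.35*a^2 + 3.46*a + 0.65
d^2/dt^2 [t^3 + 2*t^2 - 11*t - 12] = 6*t + 4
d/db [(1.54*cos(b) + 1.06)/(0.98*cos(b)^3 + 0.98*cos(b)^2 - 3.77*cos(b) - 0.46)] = (3.0184*cos(b)^3 + 4.6256*cos(b)^2 + 2.0776*cos(b) - 3.2878)*sin(b)/(0.9604*cos(b)^6 + 1.9208*cos(b)^5 - 6.4288*cos(b)^4 - 8.2908*cos(b)^3 + 13.3113*cos(b)^2 + 3.4684*cos(b) + 0.2116)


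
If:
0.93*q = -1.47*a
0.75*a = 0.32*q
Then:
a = 0.00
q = 0.00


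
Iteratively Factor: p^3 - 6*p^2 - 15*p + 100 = (p + 4)*(p^2 - 10*p + 25) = (p - 5)*(p + 4)*(p - 5)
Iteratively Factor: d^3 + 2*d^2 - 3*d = (d - 1)*(d^2 + 3*d) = (d - 1)*(d + 3)*(d)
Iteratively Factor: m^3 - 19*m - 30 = (m - 5)*(m^2 + 5*m + 6) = (m - 5)*(m + 2)*(m + 3)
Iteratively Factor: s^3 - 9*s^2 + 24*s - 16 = (s - 1)*(s^2 - 8*s + 16) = (s - 4)*(s - 1)*(s - 4)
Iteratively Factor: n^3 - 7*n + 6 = (n + 3)*(n^2 - 3*n + 2) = (n - 2)*(n + 3)*(n - 1)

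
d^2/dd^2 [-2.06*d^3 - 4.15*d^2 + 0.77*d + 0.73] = -12.36*d - 8.3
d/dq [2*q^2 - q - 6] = 4*q - 1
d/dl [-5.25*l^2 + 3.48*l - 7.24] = 3.48 - 10.5*l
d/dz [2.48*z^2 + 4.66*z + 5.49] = 4.96*z + 4.66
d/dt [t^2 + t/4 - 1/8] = 2*t + 1/4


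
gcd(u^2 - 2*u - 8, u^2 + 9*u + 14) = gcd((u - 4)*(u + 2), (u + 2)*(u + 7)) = u + 2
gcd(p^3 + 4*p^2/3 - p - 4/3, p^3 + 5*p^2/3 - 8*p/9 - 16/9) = p^2 + p/3 - 4/3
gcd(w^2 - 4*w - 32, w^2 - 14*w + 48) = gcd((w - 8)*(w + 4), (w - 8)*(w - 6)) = w - 8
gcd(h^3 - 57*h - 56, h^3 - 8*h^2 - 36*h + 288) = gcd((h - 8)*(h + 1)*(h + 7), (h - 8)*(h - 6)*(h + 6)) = h - 8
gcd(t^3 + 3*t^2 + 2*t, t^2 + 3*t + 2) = t^2 + 3*t + 2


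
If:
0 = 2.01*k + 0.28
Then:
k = -0.14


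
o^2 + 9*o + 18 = (o + 3)*(o + 6)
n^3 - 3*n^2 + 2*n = n*(n - 2)*(n - 1)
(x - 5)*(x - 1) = x^2 - 6*x + 5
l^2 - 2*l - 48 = (l - 8)*(l + 6)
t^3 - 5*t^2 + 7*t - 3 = (t - 3)*(t - 1)^2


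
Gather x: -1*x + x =0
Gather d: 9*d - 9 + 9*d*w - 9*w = d*(9*w + 9) - 9*w - 9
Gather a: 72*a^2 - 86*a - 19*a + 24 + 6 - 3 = 72*a^2 - 105*a + 27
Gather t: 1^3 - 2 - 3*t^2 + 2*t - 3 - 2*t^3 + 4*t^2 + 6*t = -2*t^3 + t^2 + 8*t - 4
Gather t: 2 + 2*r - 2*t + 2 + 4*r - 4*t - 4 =6*r - 6*t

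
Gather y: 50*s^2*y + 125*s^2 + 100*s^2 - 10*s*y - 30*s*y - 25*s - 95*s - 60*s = 225*s^2 - 180*s + y*(50*s^2 - 40*s)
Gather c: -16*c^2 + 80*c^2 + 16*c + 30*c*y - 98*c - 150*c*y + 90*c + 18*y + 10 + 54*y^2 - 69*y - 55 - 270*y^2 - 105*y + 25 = 64*c^2 + c*(8 - 120*y) - 216*y^2 - 156*y - 20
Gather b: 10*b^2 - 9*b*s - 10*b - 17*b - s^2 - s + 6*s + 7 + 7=10*b^2 + b*(-9*s - 27) - s^2 + 5*s + 14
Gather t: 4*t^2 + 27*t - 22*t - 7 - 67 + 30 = 4*t^2 + 5*t - 44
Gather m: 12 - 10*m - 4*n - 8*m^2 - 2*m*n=-8*m^2 + m*(-2*n - 10) - 4*n + 12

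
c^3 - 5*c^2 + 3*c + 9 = (c - 3)^2*(c + 1)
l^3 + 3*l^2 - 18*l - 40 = (l - 4)*(l + 2)*(l + 5)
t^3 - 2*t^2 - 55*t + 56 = (t - 8)*(t - 1)*(t + 7)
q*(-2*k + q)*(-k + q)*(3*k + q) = 6*k^3*q - 7*k^2*q^2 + q^4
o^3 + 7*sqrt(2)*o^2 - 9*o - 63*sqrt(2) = (o - 3)*(o + 3)*(o + 7*sqrt(2))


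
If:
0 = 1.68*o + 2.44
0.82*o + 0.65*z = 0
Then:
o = -1.45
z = 1.83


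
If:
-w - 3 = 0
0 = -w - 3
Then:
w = -3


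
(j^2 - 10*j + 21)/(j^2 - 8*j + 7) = (j - 3)/(j - 1)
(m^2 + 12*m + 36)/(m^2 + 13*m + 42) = (m + 6)/(m + 7)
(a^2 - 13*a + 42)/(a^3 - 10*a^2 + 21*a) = (a - 6)/(a*(a - 3))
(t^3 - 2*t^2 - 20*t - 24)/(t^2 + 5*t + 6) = (t^2 - 4*t - 12)/(t + 3)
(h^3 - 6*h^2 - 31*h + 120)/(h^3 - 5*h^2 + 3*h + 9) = (h^2 - 3*h - 40)/(h^2 - 2*h - 3)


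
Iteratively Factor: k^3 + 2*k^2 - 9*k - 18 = (k + 2)*(k^2 - 9) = (k - 3)*(k + 2)*(k + 3)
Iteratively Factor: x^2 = (x)*(x)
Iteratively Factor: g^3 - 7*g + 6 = (g - 2)*(g^2 + 2*g - 3) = (g - 2)*(g + 3)*(g - 1)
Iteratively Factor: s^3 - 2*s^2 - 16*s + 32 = (s - 2)*(s^2 - 16) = (s - 4)*(s - 2)*(s + 4)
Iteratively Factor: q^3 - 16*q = (q)*(q^2 - 16) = q*(q + 4)*(q - 4)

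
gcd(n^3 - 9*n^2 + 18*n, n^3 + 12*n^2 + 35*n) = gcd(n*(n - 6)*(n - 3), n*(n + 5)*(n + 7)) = n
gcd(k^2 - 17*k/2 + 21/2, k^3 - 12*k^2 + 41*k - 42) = k - 7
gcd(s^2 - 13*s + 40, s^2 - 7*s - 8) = s - 8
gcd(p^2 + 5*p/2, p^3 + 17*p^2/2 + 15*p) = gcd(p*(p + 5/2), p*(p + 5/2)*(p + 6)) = p^2 + 5*p/2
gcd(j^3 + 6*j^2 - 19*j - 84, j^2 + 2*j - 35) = j + 7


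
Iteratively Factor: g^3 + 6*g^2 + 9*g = (g + 3)*(g^2 + 3*g) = (g + 3)^2*(g)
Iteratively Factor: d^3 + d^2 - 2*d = (d - 1)*(d^2 + 2*d) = d*(d - 1)*(d + 2)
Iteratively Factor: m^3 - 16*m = (m + 4)*(m^2 - 4*m) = (m - 4)*(m + 4)*(m)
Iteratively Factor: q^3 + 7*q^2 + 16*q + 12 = (q + 3)*(q^2 + 4*q + 4) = (q + 2)*(q + 3)*(q + 2)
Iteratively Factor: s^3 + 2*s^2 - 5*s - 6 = (s + 1)*(s^2 + s - 6) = (s - 2)*(s + 1)*(s + 3)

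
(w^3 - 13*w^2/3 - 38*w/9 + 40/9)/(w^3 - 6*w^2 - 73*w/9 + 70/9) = (3*w^2 - 11*w - 20)/(3*w^2 - 16*w - 35)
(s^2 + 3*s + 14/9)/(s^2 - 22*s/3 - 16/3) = (s + 7/3)/(s - 8)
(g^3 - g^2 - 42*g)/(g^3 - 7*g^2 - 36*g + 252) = g/(g - 6)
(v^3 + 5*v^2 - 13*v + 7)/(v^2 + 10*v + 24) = (v^3 + 5*v^2 - 13*v + 7)/(v^2 + 10*v + 24)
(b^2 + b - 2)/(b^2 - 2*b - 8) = (b - 1)/(b - 4)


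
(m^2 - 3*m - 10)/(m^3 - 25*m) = (m + 2)/(m*(m + 5))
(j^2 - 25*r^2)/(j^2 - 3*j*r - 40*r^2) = (-j + 5*r)/(-j + 8*r)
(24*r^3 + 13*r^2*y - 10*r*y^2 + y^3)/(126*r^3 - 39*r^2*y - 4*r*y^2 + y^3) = (-8*r^2 - 7*r*y + y^2)/(-42*r^2 - r*y + y^2)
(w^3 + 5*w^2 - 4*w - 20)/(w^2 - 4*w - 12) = (w^2 + 3*w - 10)/(w - 6)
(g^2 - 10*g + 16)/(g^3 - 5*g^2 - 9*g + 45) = (g^2 - 10*g + 16)/(g^3 - 5*g^2 - 9*g + 45)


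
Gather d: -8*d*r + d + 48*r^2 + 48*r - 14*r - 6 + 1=d*(1 - 8*r) + 48*r^2 + 34*r - 5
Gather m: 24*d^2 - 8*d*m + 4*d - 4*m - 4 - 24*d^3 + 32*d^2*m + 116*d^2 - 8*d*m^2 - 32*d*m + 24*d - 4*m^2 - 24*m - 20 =-24*d^3 + 140*d^2 + 28*d + m^2*(-8*d - 4) + m*(32*d^2 - 40*d - 28) - 24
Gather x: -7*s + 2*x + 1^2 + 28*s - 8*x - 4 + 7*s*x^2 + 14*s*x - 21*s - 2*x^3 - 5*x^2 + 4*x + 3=-2*x^3 + x^2*(7*s - 5) + x*(14*s - 2)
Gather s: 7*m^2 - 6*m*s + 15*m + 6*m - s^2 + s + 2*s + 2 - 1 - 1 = 7*m^2 + 21*m - s^2 + s*(3 - 6*m)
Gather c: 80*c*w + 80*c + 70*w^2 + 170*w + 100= c*(80*w + 80) + 70*w^2 + 170*w + 100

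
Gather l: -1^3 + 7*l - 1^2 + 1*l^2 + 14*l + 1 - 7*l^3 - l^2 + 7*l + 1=-7*l^3 + 28*l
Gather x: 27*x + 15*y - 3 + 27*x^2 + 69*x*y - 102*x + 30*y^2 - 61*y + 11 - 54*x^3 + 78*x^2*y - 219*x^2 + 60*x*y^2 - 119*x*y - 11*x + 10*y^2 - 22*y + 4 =-54*x^3 + x^2*(78*y - 192) + x*(60*y^2 - 50*y - 86) + 40*y^2 - 68*y + 12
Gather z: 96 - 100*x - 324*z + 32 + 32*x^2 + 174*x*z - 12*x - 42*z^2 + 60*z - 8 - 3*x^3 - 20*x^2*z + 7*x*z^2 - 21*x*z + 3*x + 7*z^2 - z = -3*x^3 + 32*x^2 - 109*x + z^2*(7*x - 35) + z*(-20*x^2 + 153*x - 265) + 120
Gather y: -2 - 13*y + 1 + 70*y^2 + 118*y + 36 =70*y^2 + 105*y + 35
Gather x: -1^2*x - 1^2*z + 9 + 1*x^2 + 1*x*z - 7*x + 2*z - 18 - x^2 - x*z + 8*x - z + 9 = 0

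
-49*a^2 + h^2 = (-7*a + h)*(7*a + h)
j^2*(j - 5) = j^3 - 5*j^2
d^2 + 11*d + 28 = (d + 4)*(d + 7)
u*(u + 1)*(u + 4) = u^3 + 5*u^2 + 4*u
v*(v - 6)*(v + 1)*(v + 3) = v^4 - 2*v^3 - 21*v^2 - 18*v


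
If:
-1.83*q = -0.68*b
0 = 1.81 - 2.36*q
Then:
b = 2.06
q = 0.77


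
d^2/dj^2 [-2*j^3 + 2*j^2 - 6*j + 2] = 4 - 12*j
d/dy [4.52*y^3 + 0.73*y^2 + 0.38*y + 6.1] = 13.56*y^2 + 1.46*y + 0.38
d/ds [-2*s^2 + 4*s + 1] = 4 - 4*s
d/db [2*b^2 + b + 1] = 4*b + 1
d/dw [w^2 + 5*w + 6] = 2*w + 5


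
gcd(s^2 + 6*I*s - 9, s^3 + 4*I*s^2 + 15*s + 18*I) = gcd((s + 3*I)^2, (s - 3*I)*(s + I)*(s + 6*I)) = 1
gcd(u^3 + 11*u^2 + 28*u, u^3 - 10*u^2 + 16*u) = u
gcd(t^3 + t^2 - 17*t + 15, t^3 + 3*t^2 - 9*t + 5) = t^2 + 4*t - 5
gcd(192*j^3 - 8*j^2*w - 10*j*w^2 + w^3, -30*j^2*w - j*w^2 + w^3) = -6*j + w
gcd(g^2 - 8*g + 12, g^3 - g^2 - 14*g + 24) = g - 2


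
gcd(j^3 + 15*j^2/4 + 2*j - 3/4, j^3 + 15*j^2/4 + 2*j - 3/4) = j^3 + 15*j^2/4 + 2*j - 3/4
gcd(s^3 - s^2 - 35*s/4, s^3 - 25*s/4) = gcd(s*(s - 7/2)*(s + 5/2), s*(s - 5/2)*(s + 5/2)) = s^2 + 5*s/2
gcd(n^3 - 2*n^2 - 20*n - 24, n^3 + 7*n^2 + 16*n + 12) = n^2 + 4*n + 4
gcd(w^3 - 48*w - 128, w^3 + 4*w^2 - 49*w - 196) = w + 4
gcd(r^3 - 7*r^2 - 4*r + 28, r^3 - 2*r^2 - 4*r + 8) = r^2 - 4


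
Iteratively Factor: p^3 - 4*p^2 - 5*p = (p)*(p^2 - 4*p - 5) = p*(p + 1)*(p - 5)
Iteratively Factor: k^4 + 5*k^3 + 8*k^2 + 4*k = (k + 1)*(k^3 + 4*k^2 + 4*k) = (k + 1)*(k + 2)*(k^2 + 2*k) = k*(k + 1)*(k + 2)*(k + 2)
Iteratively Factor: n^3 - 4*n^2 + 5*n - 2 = (n - 1)*(n^2 - 3*n + 2) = (n - 1)^2*(n - 2)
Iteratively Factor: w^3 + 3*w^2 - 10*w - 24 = (w + 4)*(w^2 - w - 6) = (w + 2)*(w + 4)*(w - 3)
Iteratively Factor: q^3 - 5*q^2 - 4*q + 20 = (q - 5)*(q^2 - 4) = (q - 5)*(q + 2)*(q - 2)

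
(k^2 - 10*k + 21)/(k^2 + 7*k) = (k^2 - 10*k + 21)/(k*(k + 7))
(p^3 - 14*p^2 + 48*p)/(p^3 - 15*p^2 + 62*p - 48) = p/(p - 1)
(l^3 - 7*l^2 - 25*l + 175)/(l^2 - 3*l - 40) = (l^2 - 12*l + 35)/(l - 8)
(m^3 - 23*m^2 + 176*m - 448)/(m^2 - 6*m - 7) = (m^2 - 16*m + 64)/(m + 1)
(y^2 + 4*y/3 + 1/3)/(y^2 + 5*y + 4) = (y + 1/3)/(y + 4)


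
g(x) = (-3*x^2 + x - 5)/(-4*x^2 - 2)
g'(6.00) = 0.00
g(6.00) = 0.73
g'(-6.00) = 0.01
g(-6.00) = 0.82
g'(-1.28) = 0.55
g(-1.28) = 1.31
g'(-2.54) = 0.12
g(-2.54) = 0.97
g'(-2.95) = 0.09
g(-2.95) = 0.93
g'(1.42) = -0.33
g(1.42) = 0.96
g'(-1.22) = 0.60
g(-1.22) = 1.34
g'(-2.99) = 0.08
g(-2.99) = 0.92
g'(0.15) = -1.40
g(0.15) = 2.35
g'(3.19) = -0.03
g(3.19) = 0.76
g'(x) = 8*x*(-3*x^2 + x - 5)/(-4*x^2 - 2)^2 + (1 - 6*x)/(-4*x^2 - 2)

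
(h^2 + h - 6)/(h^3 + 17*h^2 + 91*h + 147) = (h - 2)/(h^2 + 14*h + 49)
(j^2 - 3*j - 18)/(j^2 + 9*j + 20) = (j^2 - 3*j - 18)/(j^2 + 9*j + 20)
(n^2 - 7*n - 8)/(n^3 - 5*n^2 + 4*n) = (n^2 - 7*n - 8)/(n*(n^2 - 5*n + 4))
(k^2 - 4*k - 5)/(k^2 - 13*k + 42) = (k^2 - 4*k - 5)/(k^2 - 13*k + 42)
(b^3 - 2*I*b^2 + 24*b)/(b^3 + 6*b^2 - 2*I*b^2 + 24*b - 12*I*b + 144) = b/(b + 6)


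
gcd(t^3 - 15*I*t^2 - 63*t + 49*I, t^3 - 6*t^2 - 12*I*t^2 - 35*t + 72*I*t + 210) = t - 7*I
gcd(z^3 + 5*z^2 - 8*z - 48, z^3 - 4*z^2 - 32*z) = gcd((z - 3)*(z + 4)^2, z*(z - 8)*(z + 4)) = z + 4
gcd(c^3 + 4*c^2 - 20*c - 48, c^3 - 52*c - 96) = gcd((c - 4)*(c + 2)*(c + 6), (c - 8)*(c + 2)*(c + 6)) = c^2 + 8*c + 12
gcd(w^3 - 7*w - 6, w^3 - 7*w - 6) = w^3 - 7*w - 6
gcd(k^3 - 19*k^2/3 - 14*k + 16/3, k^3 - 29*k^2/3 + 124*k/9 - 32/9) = k^2 - 25*k/3 + 8/3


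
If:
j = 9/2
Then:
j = 9/2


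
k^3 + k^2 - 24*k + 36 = (k - 3)*(k - 2)*(k + 6)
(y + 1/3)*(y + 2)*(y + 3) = y^3 + 16*y^2/3 + 23*y/3 + 2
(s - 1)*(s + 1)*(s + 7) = s^3 + 7*s^2 - s - 7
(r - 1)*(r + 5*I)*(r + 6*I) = r^3 - r^2 + 11*I*r^2 - 30*r - 11*I*r + 30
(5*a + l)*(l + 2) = 5*a*l + 10*a + l^2 + 2*l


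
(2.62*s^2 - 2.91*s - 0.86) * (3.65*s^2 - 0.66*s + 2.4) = 9.563*s^4 - 12.3507*s^3 + 5.0696*s^2 - 6.4164*s - 2.064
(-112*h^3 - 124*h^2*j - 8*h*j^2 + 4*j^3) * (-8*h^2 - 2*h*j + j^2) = 896*h^5 + 1216*h^4*j + 200*h^3*j^2 - 140*h^2*j^3 - 16*h*j^4 + 4*j^5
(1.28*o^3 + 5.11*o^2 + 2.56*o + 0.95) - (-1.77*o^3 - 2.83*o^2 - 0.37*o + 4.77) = 3.05*o^3 + 7.94*o^2 + 2.93*o - 3.82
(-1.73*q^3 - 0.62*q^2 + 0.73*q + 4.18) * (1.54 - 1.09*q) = 1.8857*q^4 - 1.9884*q^3 - 1.7505*q^2 - 3.432*q + 6.4372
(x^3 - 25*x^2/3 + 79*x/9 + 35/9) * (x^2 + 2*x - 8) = x^5 - 19*x^4/3 - 143*x^3/9 + 793*x^2/9 - 562*x/9 - 280/9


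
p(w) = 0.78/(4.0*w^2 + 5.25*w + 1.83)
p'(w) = 0.78*(-8.0*w - 5.25)/(4.0*w^2 + 5.25*w + 1.83)^2 = (-6.24*w - 4.095)/(4.0*w^2 + 5.25*w + 1.83)^2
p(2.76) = 0.02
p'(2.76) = -0.01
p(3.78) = 0.01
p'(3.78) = -0.00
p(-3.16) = 0.03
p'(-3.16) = 0.02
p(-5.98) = 0.01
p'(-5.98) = 0.00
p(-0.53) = 4.56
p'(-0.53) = -26.91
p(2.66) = 0.02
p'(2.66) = -0.01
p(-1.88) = 0.13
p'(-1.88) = 0.21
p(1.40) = 0.05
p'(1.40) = -0.04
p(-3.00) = 0.04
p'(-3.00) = 0.03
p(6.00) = 0.00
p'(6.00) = -0.00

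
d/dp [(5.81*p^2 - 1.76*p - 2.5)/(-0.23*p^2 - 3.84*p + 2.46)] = (-22.7152*p^2 + 27.4352*p - 13.9296)/(0.0529*p^4 + 1.7664*p^3 + 13.614*p^2 - 18.8928*p + 6.0516)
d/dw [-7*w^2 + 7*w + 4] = 7 - 14*w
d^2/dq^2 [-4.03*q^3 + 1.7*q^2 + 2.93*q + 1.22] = 3.4 - 24.18*q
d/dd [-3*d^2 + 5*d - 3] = 5 - 6*d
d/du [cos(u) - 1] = -sin(u)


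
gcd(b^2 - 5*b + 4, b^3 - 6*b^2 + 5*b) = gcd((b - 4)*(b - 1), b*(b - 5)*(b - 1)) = b - 1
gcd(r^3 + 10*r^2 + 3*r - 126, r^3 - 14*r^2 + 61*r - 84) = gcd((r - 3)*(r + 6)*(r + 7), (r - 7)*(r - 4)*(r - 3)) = r - 3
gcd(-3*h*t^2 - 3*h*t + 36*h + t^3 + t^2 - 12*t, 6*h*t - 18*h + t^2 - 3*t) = t - 3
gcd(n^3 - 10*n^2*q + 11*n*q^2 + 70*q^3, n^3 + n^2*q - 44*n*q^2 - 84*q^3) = -n^2 + 5*n*q + 14*q^2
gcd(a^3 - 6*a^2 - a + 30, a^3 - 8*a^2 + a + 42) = a^2 - a - 6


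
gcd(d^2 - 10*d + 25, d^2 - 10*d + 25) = d^2 - 10*d + 25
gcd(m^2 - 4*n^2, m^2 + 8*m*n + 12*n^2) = m + 2*n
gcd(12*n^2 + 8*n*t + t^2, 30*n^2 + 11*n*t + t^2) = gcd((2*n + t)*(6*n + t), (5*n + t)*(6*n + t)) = 6*n + t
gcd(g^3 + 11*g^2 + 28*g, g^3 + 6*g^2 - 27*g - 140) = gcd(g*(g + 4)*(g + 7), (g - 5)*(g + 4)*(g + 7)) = g^2 + 11*g + 28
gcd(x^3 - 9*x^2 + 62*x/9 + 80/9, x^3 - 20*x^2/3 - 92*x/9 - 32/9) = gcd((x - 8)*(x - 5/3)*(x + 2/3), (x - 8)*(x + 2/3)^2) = x^2 - 22*x/3 - 16/3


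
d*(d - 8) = d^2 - 8*d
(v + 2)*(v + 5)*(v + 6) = v^3 + 13*v^2 + 52*v + 60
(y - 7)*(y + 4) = y^2 - 3*y - 28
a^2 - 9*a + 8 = (a - 8)*(a - 1)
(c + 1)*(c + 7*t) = c^2 + 7*c*t + c + 7*t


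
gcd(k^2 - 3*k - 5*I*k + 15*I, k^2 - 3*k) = k - 3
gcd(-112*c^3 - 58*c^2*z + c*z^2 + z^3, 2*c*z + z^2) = 2*c + z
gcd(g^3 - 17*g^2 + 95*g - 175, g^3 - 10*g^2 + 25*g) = g^2 - 10*g + 25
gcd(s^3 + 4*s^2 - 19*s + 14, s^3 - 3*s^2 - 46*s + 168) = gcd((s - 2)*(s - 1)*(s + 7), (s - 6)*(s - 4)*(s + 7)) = s + 7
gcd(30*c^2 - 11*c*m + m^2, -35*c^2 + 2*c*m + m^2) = 5*c - m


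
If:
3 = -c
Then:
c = -3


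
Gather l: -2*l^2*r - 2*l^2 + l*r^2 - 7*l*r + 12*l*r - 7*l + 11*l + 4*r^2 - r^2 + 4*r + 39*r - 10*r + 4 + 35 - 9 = l^2*(-2*r - 2) + l*(r^2 + 5*r + 4) + 3*r^2 + 33*r + 30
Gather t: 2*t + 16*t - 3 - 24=18*t - 27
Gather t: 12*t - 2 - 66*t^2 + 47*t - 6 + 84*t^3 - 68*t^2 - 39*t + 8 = 84*t^3 - 134*t^2 + 20*t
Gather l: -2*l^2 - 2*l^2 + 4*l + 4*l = -4*l^2 + 8*l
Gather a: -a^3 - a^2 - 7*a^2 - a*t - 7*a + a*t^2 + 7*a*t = -a^3 - 8*a^2 + a*(t^2 + 6*t - 7)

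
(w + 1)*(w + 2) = w^2 + 3*w + 2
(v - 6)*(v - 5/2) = v^2 - 17*v/2 + 15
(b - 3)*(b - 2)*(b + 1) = b^3 - 4*b^2 + b + 6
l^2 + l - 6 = (l - 2)*(l + 3)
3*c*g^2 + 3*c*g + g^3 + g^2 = g*(3*c + g)*(g + 1)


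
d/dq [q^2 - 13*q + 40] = 2*q - 13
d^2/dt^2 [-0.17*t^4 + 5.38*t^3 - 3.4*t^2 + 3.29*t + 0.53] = -2.04*t^2 + 32.28*t - 6.8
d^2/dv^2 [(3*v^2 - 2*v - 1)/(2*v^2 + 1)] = 2*(-8*v^3 - 30*v^2 + 12*v + 5)/(8*v^6 + 12*v^4 + 6*v^2 + 1)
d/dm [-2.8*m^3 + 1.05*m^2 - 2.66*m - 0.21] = -8.4*m^2 + 2.1*m - 2.66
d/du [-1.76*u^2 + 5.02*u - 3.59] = 5.02 - 3.52*u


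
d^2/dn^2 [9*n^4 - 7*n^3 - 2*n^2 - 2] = 108*n^2 - 42*n - 4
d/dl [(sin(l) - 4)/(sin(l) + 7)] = 11*cos(l)/(sin(l) + 7)^2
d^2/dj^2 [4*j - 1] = 0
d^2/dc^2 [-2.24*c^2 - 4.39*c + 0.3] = -4.48000000000000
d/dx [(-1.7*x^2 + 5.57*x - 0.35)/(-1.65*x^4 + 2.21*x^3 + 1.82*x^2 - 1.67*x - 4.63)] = (-5.61*x^5 + 31.3285*x^4 - 26.9294*x^3 - 4.9779*x^2 + 17.016*x - 26.3736)/(2.7225*x^8 - 7.293*x^7 - 1.1219*x^6 + 13.5554*x^5 + 11.21*x^4 - 26.5434*x^3 - 14.0643*x^2 + 15.4642*x + 21.4369)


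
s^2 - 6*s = s*(s - 6)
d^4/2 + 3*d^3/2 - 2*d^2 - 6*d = d*(d/2 + 1)*(d - 2)*(d + 3)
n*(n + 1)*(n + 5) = n^3 + 6*n^2 + 5*n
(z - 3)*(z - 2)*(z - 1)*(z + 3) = z^4 - 3*z^3 - 7*z^2 + 27*z - 18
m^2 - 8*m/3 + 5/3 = (m - 5/3)*(m - 1)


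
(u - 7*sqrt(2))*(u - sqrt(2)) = u^2 - 8*sqrt(2)*u + 14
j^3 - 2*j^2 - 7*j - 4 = (j - 4)*(j + 1)^2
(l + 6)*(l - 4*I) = l^2 + 6*l - 4*I*l - 24*I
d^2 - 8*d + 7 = (d - 7)*(d - 1)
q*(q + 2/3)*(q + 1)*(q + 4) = q^4 + 17*q^3/3 + 22*q^2/3 + 8*q/3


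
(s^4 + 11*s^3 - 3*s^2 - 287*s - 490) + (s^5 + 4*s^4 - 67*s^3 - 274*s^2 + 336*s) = s^5 + 5*s^4 - 56*s^3 - 277*s^2 + 49*s - 490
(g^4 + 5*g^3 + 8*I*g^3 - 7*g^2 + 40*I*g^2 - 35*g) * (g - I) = g^5 + 5*g^4 + 7*I*g^4 + g^3 + 35*I*g^3 + 5*g^2 + 7*I*g^2 + 35*I*g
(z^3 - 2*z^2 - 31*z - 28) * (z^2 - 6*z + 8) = z^5 - 8*z^4 - 11*z^3 + 142*z^2 - 80*z - 224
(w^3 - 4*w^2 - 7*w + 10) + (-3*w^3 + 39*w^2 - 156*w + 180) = -2*w^3 + 35*w^2 - 163*w + 190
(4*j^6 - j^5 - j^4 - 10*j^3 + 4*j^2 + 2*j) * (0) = 0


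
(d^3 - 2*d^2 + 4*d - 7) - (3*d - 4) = d^3 - 2*d^2 + d - 3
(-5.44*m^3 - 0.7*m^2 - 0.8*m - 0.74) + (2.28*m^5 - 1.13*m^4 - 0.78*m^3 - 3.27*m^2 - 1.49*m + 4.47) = 2.28*m^5 - 1.13*m^4 - 6.22*m^3 - 3.97*m^2 - 2.29*m + 3.73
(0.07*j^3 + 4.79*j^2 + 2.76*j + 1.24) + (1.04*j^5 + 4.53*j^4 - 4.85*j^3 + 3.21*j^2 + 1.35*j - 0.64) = 1.04*j^5 + 4.53*j^4 - 4.78*j^3 + 8.0*j^2 + 4.11*j + 0.6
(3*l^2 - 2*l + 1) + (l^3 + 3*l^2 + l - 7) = l^3 + 6*l^2 - l - 6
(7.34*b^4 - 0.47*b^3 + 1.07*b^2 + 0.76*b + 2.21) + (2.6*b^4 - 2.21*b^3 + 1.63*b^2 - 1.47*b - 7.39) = 9.94*b^4 - 2.68*b^3 + 2.7*b^2 - 0.71*b - 5.18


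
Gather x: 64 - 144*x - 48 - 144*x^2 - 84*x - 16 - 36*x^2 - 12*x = -180*x^2 - 240*x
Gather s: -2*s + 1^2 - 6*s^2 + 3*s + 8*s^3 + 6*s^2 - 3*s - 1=8*s^3 - 2*s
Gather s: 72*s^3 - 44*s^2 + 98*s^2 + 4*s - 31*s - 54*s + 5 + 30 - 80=72*s^3 + 54*s^2 - 81*s - 45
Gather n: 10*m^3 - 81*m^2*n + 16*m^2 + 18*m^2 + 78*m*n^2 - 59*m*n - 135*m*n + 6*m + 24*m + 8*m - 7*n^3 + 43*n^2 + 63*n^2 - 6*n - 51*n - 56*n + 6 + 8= 10*m^3 + 34*m^2 + 38*m - 7*n^3 + n^2*(78*m + 106) + n*(-81*m^2 - 194*m - 113) + 14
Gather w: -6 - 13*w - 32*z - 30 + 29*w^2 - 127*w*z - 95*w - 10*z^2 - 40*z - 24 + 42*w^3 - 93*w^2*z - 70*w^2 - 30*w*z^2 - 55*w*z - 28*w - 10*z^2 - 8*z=42*w^3 + w^2*(-93*z - 41) + w*(-30*z^2 - 182*z - 136) - 20*z^2 - 80*z - 60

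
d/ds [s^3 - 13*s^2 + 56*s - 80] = 3*s^2 - 26*s + 56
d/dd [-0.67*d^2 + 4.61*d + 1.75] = 4.61 - 1.34*d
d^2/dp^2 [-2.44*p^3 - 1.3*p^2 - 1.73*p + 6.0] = -14.64*p - 2.6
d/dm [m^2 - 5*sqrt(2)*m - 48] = 2*m - 5*sqrt(2)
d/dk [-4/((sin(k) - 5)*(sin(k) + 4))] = 4*(sin(2*k) - cos(k))/((sin(k) - 5)^2*(sin(k) + 4)^2)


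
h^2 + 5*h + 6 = (h + 2)*(h + 3)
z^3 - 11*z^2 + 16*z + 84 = (z - 7)*(z - 6)*(z + 2)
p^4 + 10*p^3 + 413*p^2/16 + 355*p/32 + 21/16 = (p + 1/4)^2*(p + 7/2)*(p + 6)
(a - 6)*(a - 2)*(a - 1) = a^3 - 9*a^2 + 20*a - 12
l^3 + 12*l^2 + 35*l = l*(l + 5)*(l + 7)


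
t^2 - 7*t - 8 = (t - 8)*(t + 1)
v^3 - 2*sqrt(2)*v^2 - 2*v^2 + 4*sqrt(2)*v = v*(v - 2)*(v - 2*sqrt(2))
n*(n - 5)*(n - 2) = n^3 - 7*n^2 + 10*n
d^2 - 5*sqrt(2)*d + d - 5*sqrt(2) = (d + 1)*(d - 5*sqrt(2))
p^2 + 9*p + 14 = (p + 2)*(p + 7)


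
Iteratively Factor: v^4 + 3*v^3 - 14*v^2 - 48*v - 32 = (v + 1)*(v^3 + 2*v^2 - 16*v - 32) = (v - 4)*(v + 1)*(v^2 + 6*v + 8) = (v - 4)*(v + 1)*(v + 4)*(v + 2)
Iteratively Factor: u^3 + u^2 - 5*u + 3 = (u + 3)*(u^2 - 2*u + 1) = (u - 1)*(u + 3)*(u - 1)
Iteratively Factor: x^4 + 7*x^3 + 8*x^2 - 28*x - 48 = (x - 2)*(x^3 + 9*x^2 + 26*x + 24) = (x - 2)*(x + 4)*(x^2 + 5*x + 6) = (x - 2)*(x + 2)*(x + 4)*(x + 3)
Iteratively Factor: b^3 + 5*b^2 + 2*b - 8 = (b + 2)*(b^2 + 3*b - 4) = (b - 1)*(b + 2)*(b + 4)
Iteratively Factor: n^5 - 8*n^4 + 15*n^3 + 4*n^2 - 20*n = (n + 1)*(n^4 - 9*n^3 + 24*n^2 - 20*n) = n*(n + 1)*(n^3 - 9*n^2 + 24*n - 20) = n*(n - 2)*(n + 1)*(n^2 - 7*n + 10) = n*(n - 5)*(n - 2)*(n + 1)*(n - 2)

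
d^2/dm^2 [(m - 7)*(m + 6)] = 2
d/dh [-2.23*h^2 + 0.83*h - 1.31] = 0.83 - 4.46*h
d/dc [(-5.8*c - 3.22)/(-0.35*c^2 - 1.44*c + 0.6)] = (2.03*c^2 + 8.352*c - (0.7*c + 1.44)*(5.8*c + 3.22) - 3.48)/(0.35*c^2 + 1.44*c - 0.6)^2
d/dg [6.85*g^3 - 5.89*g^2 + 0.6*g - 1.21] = 20.55*g^2 - 11.78*g + 0.6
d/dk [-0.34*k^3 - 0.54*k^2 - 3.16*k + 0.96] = -1.02*k^2 - 1.08*k - 3.16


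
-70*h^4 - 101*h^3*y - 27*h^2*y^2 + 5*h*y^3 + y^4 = (-5*h + y)*(h + y)*(2*h + y)*(7*h + y)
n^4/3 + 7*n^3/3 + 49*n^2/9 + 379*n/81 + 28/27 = (n/3 + 1)*(n + 1/3)*(n + 4/3)*(n + 7/3)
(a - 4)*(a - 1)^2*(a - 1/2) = a^4 - 13*a^3/2 + 12*a^2 - 17*a/2 + 2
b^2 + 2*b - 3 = (b - 1)*(b + 3)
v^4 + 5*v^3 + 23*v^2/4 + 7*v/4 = v*(v + 1/2)*(v + 1)*(v + 7/2)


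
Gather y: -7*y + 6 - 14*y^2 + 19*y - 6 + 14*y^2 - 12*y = 0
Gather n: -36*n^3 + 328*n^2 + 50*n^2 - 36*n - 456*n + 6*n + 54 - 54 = -36*n^3 + 378*n^2 - 486*n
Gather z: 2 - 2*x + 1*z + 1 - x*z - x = -3*x + z*(1 - x) + 3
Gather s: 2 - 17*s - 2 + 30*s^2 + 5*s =30*s^2 - 12*s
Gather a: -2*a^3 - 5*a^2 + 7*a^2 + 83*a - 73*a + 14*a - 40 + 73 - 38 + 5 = -2*a^3 + 2*a^2 + 24*a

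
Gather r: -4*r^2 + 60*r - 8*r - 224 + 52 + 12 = -4*r^2 + 52*r - 160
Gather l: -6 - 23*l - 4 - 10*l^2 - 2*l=-10*l^2 - 25*l - 10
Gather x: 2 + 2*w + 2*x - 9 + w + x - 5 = 3*w + 3*x - 12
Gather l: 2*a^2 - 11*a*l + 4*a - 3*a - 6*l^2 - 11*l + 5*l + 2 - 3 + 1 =2*a^2 + a - 6*l^2 + l*(-11*a - 6)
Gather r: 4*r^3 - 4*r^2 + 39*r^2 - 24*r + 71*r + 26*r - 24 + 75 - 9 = 4*r^3 + 35*r^2 + 73*r + 42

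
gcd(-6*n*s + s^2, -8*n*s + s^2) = s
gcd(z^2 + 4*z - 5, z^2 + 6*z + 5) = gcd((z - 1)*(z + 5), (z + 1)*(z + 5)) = z + 5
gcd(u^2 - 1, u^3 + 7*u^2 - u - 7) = u^2 - 1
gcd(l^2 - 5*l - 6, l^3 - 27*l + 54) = 1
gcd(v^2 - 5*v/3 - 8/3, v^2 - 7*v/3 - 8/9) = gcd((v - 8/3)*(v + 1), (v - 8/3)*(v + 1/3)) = v - 8/3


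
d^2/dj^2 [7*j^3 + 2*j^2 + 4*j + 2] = 42*j + 4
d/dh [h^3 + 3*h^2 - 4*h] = 3*h^2 + 6*h - 4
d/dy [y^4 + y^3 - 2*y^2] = y*(4*y^2 + 3*y - 4)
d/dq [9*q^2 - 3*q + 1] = 18*q - 3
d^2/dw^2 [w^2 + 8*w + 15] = 2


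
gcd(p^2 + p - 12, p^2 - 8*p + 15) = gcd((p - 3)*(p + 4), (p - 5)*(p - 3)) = p - 3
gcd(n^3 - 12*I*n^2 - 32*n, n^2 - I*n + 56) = n - 8*I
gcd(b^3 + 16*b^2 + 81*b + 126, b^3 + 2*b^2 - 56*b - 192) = b + 6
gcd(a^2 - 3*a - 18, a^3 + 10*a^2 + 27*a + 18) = a + 3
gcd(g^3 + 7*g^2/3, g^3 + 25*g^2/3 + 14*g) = g^2 + 7*g/3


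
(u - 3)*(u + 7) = u^2 + 4*u - 21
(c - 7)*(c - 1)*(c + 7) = c^3 - c^2 - 49*c + 49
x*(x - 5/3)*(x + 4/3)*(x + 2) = x^4 + 5*x^3/3 - 26*x^2/9 - 40*x/9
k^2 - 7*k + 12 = (k - 4)*(k - 3)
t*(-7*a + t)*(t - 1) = -7*a*t^2 + 7*a*t + t^3 - t^2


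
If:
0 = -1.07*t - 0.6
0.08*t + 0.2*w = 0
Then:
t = -0.56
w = 0.22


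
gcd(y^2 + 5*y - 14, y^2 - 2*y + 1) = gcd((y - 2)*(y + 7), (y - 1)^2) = 1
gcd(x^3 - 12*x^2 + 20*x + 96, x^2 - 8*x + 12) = x - 6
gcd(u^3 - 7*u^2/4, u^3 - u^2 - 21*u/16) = u^2 - 7*u/4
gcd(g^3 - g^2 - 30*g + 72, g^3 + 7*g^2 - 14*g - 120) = g^2 + 2*g - 24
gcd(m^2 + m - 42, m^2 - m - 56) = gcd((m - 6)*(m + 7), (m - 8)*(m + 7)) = m + 7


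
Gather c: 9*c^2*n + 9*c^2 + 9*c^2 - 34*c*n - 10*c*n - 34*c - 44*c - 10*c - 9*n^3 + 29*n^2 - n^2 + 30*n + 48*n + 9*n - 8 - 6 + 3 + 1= c^2*(9*n + 18) + c*(-44*n - 88) - 9*n^3 + 28*n^2 + 87*n - 10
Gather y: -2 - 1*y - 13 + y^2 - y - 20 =y^2 - 2*y - 35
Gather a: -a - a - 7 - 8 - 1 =-2*a - 16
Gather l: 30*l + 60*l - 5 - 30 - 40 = 90*l - 75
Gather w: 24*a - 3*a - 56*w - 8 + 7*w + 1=21*a - 49*w - 7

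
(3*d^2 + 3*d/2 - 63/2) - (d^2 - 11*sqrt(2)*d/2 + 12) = 2*d^2 + 3*d/2 + 11*sqrt(2)*d/2 - 87/2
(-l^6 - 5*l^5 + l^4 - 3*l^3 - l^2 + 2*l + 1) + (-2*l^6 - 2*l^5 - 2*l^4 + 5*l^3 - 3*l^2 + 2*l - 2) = -3*l^6 - 7*l^5 - l^4 + 2*l^3 - 4*l^2 + 4*l - 1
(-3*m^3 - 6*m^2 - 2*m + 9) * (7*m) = -21*m^4 - 42*m^3 - 14*m^2 + 63*m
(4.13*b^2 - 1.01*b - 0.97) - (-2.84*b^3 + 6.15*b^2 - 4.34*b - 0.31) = 2.84*b^3 - 2.02*b^2 + 3.33*b - 0.66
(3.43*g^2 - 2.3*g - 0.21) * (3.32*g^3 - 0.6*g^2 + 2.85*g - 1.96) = 11.3876*g^5 - 9.694*g^4 + 10.4583*g^3 - 13.1518*g^2 + 3.9095*g + 0.4116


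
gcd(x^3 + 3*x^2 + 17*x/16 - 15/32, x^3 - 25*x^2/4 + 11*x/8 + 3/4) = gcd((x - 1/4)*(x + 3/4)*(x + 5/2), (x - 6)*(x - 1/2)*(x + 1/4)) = 1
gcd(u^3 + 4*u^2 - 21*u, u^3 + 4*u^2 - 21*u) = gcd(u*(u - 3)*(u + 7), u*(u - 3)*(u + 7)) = u^3 + 4*u^2 - 21*u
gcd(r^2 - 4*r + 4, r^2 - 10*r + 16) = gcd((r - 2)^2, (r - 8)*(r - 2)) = r - 2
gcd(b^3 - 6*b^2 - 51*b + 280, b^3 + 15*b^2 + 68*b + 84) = b + 7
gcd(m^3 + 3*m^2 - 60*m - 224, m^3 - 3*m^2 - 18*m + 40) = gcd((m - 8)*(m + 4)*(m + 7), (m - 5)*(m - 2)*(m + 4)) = m + 4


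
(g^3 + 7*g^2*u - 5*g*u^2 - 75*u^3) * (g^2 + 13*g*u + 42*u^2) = g^5 + 20*g^4*u + 128*g^3*u^2 + 154*g^2*u^3 - 1185*g*u^4 - 3150*u^5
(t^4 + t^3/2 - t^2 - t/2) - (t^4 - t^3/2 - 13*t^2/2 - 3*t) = t^3 + 11*t^2/2 + 5*t/2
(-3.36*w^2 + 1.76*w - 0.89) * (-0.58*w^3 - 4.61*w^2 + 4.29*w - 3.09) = 1.9488*w^5 + 14.4688*w^4 - 22.0118*w^3 + 22.0357*w^2 - 9.2565*w + 2.7501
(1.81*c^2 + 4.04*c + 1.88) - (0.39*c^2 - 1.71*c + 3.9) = 1.42*c^2 + 5.75*c - 2.02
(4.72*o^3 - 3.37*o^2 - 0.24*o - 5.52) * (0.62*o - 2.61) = 2.9264*o^4 - 14.4086*o^3 + 8.6469*o^2 - 2.796*o + 14.4072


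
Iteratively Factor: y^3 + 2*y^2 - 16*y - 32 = (y + 2)*(y^2 - 16) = (y + 2)*(y + 4)*(y - 4)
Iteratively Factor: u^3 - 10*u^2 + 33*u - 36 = (u - 4)*(u^2 - 6*u + 9) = (u - 4)*(u - 3)*(u - 3)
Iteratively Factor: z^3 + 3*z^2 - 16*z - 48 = (z + 4)*(z^2 - z - 12) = (z - 4)*(z + 4)*(z + 3)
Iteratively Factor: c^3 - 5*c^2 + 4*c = (c - 4)*(c^2 - c) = c*(c - 4)*(c - 1)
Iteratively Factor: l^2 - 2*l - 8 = (l - 4)*(l + 2)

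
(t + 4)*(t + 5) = t^2 + 9*t + 20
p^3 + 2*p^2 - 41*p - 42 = (p - 6)*(p + 1)*(p + 7)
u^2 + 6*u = u*(u + 6)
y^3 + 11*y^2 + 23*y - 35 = (y - 1)*(y + 5)*(y + 7)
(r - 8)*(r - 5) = r^2 - 13*r + 40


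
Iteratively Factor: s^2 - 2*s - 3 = (s - 3)*(s + 1)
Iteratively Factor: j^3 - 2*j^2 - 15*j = (j)*(j^2 - 2*j - 15) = j*(j + 3)*(j - 5)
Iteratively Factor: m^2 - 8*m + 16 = (m - 4)*(m - 4)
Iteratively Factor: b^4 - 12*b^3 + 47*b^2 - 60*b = (b - 5)*(b^3 - 7*b^2 + 12*b) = b*(b - 5)*(b^2 - 7*b + 12) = b*(b - 5)*(b - 3)*(b - 4)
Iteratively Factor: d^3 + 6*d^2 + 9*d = (d + 3)*(d^2 + 3*d) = d*(d + 3)*(d + 3)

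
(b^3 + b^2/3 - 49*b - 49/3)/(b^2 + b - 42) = (3*b^2 - 20*b - 7)/(3*(b - 6))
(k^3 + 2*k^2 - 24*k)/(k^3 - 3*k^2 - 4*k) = (k + 6)/(k + 1)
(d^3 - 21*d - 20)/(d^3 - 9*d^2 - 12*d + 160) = (d + 1)/(d - 8)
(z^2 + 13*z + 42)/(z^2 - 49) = (z + 6)/(z - 7)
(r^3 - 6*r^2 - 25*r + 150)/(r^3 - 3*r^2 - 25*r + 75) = (r - 6)/(r - 3)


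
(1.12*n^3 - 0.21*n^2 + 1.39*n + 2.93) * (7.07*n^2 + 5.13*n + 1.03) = 7.9184*n^5 + 4.2609*n^4 + 9.9036*n^3 + 27.6295*n^2 + 16.4626*n + 3.0179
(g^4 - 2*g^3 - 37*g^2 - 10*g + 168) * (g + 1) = g^5 - g^4 - 39*g^3 - 47*g^2 + 158*g + 168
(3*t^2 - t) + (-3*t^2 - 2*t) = -3*t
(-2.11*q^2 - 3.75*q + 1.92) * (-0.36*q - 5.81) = 0.7596*q^3 + 13.6091*q^2 + 21.0963*q - 11.1552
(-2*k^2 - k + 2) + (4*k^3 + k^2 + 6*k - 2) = 4*k^3 - k^2 + 5*k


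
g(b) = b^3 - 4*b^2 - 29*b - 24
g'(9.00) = 142.00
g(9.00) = 120.00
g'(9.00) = 142.00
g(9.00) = 120.00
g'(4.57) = -2.91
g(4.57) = -144.63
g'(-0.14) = -27.82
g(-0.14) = -20.02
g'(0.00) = -29.00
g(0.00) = -24.00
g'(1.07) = -34.13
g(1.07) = -58.38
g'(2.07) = -32.71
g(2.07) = -92.30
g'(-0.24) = -26.91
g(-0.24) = -17.28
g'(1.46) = -34.29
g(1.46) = -71.75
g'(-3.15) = 25.97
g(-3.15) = -3.60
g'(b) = 3*b^2 - 8*b - 29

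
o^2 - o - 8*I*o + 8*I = (o - 1)*(o - 8*I)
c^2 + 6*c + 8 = (c + 2)*(c + 4)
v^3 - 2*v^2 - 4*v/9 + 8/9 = (v - 2)*(v - 2/3)*(v + 2/3)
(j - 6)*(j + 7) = j^2 + j - 42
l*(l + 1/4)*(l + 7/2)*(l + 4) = l^4 + 31*l^3/4 + 127*l^2/8 + 7*l/2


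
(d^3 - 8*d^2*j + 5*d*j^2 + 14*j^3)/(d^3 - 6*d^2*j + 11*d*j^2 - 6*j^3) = (d^2 - 6*d*j - 7*j^2)/(d^2 - 4*d*j + 3*j^2)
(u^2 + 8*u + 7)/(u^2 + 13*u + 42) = (u + 1)/(u + 6)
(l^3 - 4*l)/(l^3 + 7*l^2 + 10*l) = (l - 2)/(l + 5)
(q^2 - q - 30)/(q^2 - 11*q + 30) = (q + 5)/(q - 5)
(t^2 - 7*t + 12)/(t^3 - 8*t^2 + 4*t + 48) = (t - 3)/(t^2 - 4*t - 12)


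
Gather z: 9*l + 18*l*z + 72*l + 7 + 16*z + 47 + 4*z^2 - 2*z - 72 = 81*l + 4*z^2 + z*(18*l + 14) - 18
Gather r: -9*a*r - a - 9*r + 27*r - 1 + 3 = -a + r*(18 - 9*a) + 2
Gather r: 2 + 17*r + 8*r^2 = 8*r^2 + 17*r + 2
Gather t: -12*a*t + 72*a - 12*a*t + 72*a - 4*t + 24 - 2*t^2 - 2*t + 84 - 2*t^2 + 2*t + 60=144*a - 4*t^2 + t*(-24*a - 4) + 168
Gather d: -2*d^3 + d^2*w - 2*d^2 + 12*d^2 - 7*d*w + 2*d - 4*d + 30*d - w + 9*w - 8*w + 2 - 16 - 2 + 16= -2*d^3 + d^2*(w + 10) + d*(28 - 7*w)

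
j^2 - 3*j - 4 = (j - 4)*(j + 1)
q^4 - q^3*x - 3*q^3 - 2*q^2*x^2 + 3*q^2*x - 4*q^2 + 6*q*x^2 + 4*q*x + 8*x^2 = (q - 4)*(q + 1)*(q - 2*x)*(q + x)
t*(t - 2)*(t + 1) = t^3 - t^2 - 2*t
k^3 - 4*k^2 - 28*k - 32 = (k - 8)*(k + 2)^2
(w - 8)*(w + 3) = w^2 - 5*w - 24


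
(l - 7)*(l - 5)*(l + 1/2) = l^3 - 23*l^2/2 + 29*l + 35/2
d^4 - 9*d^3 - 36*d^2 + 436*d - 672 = (d - 8)*(d - 6)*(d - 2)*(d + 7)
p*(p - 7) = p^2 - 7*p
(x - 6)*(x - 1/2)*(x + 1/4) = x^3 - 25*x^2/4 + 11*x/8 + 3/4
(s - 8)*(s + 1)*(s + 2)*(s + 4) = s^4 - s^3 - 42*s^2 - 104*s - 64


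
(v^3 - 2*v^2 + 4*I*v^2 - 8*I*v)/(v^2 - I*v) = (v^2 + v*(-2 + 4*I) - 8*I)/(v - I)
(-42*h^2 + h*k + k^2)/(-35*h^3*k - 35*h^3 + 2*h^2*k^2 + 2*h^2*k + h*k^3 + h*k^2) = (6*h - k)/(h*(5*h*k + 5*h - k^2 - k))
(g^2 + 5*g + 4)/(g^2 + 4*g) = (g + 1)/g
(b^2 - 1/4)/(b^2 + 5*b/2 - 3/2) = (b + 1/2)/(b + 3)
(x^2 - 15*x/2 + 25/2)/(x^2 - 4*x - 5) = (x - 5/2)/(x + 1)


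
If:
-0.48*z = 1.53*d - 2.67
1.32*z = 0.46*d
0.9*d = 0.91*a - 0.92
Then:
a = 2.57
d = 1.57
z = 0.55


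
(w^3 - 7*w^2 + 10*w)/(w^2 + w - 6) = w*(w - 5)/(w + 3)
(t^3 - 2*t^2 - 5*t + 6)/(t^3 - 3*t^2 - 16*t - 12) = (t^2 - 4*t + 3)/(t^2 - 5*t - 6)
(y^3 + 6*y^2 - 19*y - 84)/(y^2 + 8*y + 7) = (y^2 - y - 12)/(y + 1)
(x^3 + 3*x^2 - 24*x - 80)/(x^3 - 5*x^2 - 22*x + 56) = (x^2 - x - 20)/(x^2 - 9*x + 14)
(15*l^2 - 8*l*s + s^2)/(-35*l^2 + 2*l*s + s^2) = (-3*l + s)/(7*l + s)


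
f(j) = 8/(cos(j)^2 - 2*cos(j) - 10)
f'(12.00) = 0.01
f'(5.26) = 0.06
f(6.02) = -0.73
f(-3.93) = -0.99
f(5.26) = -0.74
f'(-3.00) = 0.09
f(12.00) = -0.73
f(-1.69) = -0.82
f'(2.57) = -0.28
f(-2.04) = -0.90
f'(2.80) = -0.20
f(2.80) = -1.11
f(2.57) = -1.05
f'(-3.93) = -0.30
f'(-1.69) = 0.19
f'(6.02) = 0.00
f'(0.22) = -0.00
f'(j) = 8*(2*sin(j)*cos(j) - 2*sin(j))/(cos(j)^2 - 2*cos(j) - 10)^2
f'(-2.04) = 0.26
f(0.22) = -0.73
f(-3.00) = -1.14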